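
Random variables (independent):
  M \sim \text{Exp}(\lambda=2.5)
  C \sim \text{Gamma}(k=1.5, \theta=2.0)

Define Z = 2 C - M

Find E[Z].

E[Z] = -1*E[M] + 2*E[C]
E[M] = 0.4
E[C] = 3
E[Z] = -1*0.4 + 2*3 = 5.6

5.6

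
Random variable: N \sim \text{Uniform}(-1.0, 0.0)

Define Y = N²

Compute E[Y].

E[N²] = Var(N) + (E[N])² = 0.083333333 + 0.25 = 0.33333333

0.33333333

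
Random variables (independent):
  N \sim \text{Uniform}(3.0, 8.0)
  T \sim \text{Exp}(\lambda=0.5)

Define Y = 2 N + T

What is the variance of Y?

For independent RVs: Var(aX + bY) = a²Var(X) + b²Var(Y)
Var(N) = 2.0833333
Var(T) = 4
Var(Y) = 2²*2.0833333 + 1²*4
= 4*2.0833333 + 1*4 = 12.333333

12.333333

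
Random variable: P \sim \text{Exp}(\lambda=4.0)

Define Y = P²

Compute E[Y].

E[P²] = Var(P) + (E[P])² = 0.0625 + 0.0625 = 0.125

0.125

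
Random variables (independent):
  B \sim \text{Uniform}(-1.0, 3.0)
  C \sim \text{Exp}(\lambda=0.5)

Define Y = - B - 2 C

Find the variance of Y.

For independent RVs: Var(aX + bY) = a²Var(X) + b²Var(Y)
Var(B) = 1.3333333
Var(C) = 4
Var(Y) = (-1)²*1.3333333 + (-2)²*4
= 1*1.3333333 + 4*4 = 17.333333

17.333333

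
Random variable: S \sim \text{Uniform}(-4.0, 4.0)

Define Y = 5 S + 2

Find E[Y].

For Y = 5S + 2:
E[Y] = 5 * E[S] + 2
E[S] = (-4 + 4)/2 = 0
E[Y] = 5 * 0 + 2 = 2

2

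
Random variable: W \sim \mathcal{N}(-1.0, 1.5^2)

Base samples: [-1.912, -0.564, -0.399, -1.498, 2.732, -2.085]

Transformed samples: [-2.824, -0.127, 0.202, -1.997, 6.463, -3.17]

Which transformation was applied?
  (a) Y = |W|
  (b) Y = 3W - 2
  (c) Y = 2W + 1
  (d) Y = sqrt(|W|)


Checking option (c) Y = 2W + 1:
  W = -1.912 -> Y = -2.824 ✓
  W = -0.564 -> Y = -0.127 ✓
  W = -0.399 -> Y = 0.202 ✓
All samples match this transformation.

(c) 2W + 1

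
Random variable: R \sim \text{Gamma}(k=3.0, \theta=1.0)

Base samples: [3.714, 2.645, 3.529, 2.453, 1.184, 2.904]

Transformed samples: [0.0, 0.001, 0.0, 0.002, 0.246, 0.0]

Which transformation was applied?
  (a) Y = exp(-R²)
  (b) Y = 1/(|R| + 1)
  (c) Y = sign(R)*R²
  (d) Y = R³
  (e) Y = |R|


Checking option (a) Y = exp(-R²):
  R = 3.714 -> Y = 0.0 ✓
  R = 2.645 -> Y = 0.001 ✓
  R = 3.529 -> Y = 0.0 ✓
All samples match this transformation.

(a) exp(-R²)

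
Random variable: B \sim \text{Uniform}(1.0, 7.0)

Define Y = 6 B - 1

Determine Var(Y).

For Y = aB + b: Var(Y) = a² * Var(B)
Var(B) = (7 - 1)^2/12 = 3
Var(Y) = 6² * 3 = 36 * 3 = 108

108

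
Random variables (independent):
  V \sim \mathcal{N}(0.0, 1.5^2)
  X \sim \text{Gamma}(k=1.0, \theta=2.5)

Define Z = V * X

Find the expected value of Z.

For independent RVs: E[XY] = E[X]*E[Y]
E[V] = 0
E[X] = 2.5
E[Z] = 0 * 2.5 = 0

0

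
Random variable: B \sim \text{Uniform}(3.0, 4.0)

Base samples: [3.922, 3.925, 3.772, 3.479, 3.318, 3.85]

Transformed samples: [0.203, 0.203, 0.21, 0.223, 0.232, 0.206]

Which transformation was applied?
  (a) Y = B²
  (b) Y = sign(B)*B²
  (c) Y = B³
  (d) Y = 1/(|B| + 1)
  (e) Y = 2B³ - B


Checking option (d) Y = 1/(|B| + 1):
  B = 3.922 -> Y = 0.203 ✓
  B = 3.925 -> Y = 0.203 ✓
  B = 3.772 -> Y = 0.21 ✓
All samples match this transformation.

(d) 1/(|B| + 1)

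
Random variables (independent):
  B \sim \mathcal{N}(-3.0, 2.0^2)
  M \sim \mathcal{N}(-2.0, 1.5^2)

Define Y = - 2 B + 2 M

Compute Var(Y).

For independent RVs: Var(aX + bY) = a²Var(X) + b²Var(Y)
Var(B) = 4
Var(M) = 2.25
Var(Y) = (-2)²*4 + 2²*2.25
= 4*4 + 4*2.25 = 25

25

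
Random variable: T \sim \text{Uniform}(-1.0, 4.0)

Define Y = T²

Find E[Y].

Using E[X²] = Var(X) + (E[X])²:
E[T] = 1.5
Var(T) = (4 + 1)^2/12 = 2.0833333
E[T²] = 2.0833333 + 1.5² = 2.0833333 + 2.25 = 4.3333333

4.3333333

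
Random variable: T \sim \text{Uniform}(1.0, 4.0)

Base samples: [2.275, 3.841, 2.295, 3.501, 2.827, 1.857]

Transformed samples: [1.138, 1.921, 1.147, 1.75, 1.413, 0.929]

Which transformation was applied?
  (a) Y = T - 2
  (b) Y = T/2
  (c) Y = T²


Checking option (b) Y = T/2:
  T = 2.275 -> Y = 1.138 ✓
  T = 3.841 -> Y = 1.921 ✓
  T = 2.295 -> Y = 1.147 ✓
All samples match this transformation.

(b) T/2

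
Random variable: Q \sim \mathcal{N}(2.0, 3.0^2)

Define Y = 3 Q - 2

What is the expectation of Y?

For Y = 3Q - 2:
E[Y] = 3 * E[Q] - 2
E[Q] = 2.0 = 2
E[Y] = 3 * 2 - 2 = 4

4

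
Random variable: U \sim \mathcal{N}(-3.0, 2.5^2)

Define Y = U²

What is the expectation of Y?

Using E[X²] = Var(X) + (E[X])²:
E[U] = -3
Var(U) = 2.5^2 = 6.25
E[U²] = 6.25 + (-3)² = 6.25 + 9 = 15.25

15.25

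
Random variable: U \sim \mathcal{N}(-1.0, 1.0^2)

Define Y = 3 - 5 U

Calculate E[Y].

For Y = -5U + 3:
E[Y] = -5 * E[U] + 3
E[U] = -1.0 = -1
E[Y] = -5 * (-1) + 3 = 8

8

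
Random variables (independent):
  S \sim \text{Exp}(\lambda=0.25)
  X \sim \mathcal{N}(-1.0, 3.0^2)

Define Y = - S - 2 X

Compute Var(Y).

For independent RVs: Var(aX + bY) = a²Var(X) + b²Var(Y)
Var(S) = 16
Var(X) = 9
Var(Y) = (-1)²*16 + (-2)²*9
= 1*16 + 4*9 = 52

52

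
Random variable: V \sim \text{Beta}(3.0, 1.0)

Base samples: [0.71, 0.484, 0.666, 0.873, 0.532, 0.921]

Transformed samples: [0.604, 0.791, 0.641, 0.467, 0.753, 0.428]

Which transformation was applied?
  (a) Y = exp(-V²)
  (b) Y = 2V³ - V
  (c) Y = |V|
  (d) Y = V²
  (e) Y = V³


Checking option (a) Y = exp(-V²):
  V = 0.71 -> Y = 0.604 ✓
  V = 0.484 -> Y = 0.791 ✓
  V = 0.666 -> Y = 0.641 ✓
All samples match this transformation.

(a) exp(-V²)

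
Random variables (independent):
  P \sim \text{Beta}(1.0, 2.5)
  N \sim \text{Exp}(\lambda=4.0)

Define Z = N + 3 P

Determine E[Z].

E[Z] = 3*E[P] + 1*E[N]
E[P] = 0.28571429
E[N] = 0.25
E[Z] = 3*0.28571429 + 1*0.25 = 1.1071429

1.1071429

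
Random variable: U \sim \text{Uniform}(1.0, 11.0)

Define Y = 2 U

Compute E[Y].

For Y = 2U:
E[Y] = 2 * E[U]
E[U] = (1 + 11)/2 = 6
E[Y] = 2 * 6 = 12

12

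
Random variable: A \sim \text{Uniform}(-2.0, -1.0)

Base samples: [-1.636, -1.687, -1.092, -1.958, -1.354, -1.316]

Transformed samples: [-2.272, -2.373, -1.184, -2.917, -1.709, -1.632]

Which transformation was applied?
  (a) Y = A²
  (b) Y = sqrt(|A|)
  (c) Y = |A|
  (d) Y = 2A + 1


Checking option (d) Y = 2A + 1:
  A = -1.636 -> Y = -2.272 ✓
  A = -1.687 -> Y = -2.373 ✓
  A = -1.092 -> Y = -1.184 ✓
All samples match this transformation.

(d) 2A + 1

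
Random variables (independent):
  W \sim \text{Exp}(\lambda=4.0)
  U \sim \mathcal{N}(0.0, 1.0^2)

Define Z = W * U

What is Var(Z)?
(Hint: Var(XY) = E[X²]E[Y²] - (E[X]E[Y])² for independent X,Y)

Var(XY) = E[X²]E[Y²] - (E[X]E[Y])²
E[W] = 0.25, Var(W) = 0.0625
E[U] = 0, Var(U) = 1
E[W²] = 0.0625 + 0.25² = 0.125
E[U²] = 1 + 0² = 1
Var(Z) = 0.125*1 - (0.25*0)²
= 0.125 - 0 = 0.125

0.125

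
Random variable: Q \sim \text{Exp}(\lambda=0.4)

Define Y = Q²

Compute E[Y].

Using E[X²] = Var(X) + (E[X])²:
E[Q] = 2.5
Var(Q) = 1/0.4^2 = 6.25
E[Q²] = 6.25 + 2.5² = 6.25 + 6.25 = 12.5

12.5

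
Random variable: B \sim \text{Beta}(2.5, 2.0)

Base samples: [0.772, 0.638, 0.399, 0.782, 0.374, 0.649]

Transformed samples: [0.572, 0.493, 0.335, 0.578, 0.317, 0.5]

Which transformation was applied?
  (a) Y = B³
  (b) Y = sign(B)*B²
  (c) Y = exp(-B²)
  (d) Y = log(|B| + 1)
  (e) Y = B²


Checking option (d) Y = log(|B| + 1):
  B = 0.772 -> Y = 0.572 ✓
  B = 0.638 -> Y = 0.493 ✓
  B = 0.399 -> Y = 0.335 ✓
All samples match this transformation.

(d) log(|B| + 1)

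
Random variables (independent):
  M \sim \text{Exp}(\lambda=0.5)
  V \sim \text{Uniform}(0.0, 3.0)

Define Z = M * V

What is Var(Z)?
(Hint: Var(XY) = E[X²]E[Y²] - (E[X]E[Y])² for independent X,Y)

Var(XY) = E[X²]E[Y²] - (E[X]E[Y])²
E[M] = 2, Var(M) = 4
E[V] = 1.5, Var(V) = 0.75
E[M²] = 4 + 2² = 8
E[V²] = 0.75 + 1.5² = 3
Var(Z) = 8*3 - (2*1.5)²
= 24 - 9 = 15

15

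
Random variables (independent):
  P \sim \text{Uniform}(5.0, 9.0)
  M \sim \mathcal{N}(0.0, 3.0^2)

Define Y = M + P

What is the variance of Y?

For independent RVs: Var(aX + bY) = a²Var(X) + b²Var(Y)
Var(P) = 1.3333333
Var(M) = 9
Var(Y) = 1²*1.3333333 + 1²*9
= 1*1.3333333 + 1*9 = 10.333333

10.333333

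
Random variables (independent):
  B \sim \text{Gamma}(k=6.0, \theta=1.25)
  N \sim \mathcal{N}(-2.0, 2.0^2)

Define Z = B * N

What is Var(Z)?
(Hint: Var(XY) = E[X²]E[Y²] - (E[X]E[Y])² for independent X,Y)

Var(XY) = E[X²]E[Y²] - (E[X]E[Y])²
E[B] = 7.5, Var(B) = 9.375
E[N] = -2, Var(N) = 4
E[B²] = 9.375 + 7.5² = 65.625
E[N²] = 4 + (-2)² = 8
Var(Z) = 65.625*8 - (7.5*(-2))²
= 525 - 225 = 300

300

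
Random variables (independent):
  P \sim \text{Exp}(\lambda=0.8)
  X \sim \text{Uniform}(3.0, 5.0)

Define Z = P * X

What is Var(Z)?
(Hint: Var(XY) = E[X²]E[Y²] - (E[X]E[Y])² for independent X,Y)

Var(XY) = E[X²]E[Y²] - (E[X]E[Y])²
E[P] = 1.25, Var(P) = 1.5625
E[X] = 4, Var(X) = 0.33333333
E[P²] = 1.5625 + 1.25² = 3.125
E[X²] = 0.33333333 + 4² = 16.333333
Var(Z) = 3.125*16.333333 - (1.25*4)²
= 51.041667 - 25 = 26.041667

26.041667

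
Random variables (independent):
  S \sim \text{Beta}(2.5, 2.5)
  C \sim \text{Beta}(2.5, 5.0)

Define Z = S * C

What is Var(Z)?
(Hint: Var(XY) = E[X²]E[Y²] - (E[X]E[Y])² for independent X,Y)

Var(XY) = E[X²]E[Y²] - (E[X]E[Y])²
E[S] = 0.5, Var(S) = 0.041666667
E[C] = 0.33333333, Var(C) = 0.026143791
E[S²] = 0.041666667 + 0.5² = 0.29166667
E[C²] = 0.026143791 + 0.33333333² = 0.1372549
Var(Z) = 0.29166667*0.1372549 - (0.5*0.33333333)²
= 0.04003268 - 0.027777778 = 0.012254902

0.012254902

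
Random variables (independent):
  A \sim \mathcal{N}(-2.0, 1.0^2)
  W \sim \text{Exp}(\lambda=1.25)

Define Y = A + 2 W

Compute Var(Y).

For independent RVs: Var(aX + bY) = a²Var(X) + b²Var(Y)
Var(A) = 1
Var(W) = 0.64
Var(Y) = 1²*1 + 2²*0.64
= 1*1 + 4*0.64 = 3.56

3.56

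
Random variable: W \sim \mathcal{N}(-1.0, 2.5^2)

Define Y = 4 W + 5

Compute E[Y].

For Y = 4W + 5:
E[Y] = 4 * E[W] + 5
E[W] = -1.0 = -1
E[Y] = 4 * (-1) + 5 = 1

1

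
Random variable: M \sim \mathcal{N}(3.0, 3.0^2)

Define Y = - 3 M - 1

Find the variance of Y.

For Y = aM + b: Var(Y) = a² * Var(M)
Var(M) = 3.0^2 = 9
Var(Y) = (-3)² * 9 = 9 * 9 = 81

81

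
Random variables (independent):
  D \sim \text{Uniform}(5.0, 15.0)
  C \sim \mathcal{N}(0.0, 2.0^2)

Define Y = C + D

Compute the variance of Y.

For independent RVs: Var(aX + bY) = a²Var(X) + b²Var(Y)
Var(D) = 8.3333333
Var(C) = 4
Var(Y) = 1²*8.3333333 + 1²*4
= 1*8.3333333 + 1*4 = 12.333333

12.333333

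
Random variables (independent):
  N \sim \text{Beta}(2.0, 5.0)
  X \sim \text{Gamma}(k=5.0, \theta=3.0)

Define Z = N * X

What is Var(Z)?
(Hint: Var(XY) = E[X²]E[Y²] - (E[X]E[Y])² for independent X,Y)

Var(XY) = E[X²]E[Y²] - (E[X]E[Y])²
E[N] = 0.28571429, Var(N) = 0.025510204
E[X] = 15, Var(X) = 45
E[N²] = 0.025510204 + 0.28571429² = 0.10714286
E[X²] = 45 + 15² = 270
Var(Z) = 0.10714286*270 - (0.28571429*15)²
= 28.928571 - 18.367347 = 10.561224

10.561224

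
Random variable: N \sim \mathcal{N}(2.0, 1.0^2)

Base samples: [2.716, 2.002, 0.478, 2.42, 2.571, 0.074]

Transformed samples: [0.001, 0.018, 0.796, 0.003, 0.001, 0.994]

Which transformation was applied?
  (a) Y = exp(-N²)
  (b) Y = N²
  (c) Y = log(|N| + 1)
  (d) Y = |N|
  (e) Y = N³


Checking option (a) Y = exp(-N²):
  N = 2.716 -> Y = 0.001 ✓
  N = 2.002 -> Y = 0.018 ✓
  N = 0.478 -> Y = 0.796 ✓
All samples match this transformation.

(a) exp(-N²)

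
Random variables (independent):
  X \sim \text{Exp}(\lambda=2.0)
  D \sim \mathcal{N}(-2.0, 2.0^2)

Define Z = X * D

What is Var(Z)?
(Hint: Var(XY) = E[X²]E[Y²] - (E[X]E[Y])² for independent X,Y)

Var(XY) = E[X²]E[Y²] - (E[X]E[Y])²
E[X] = 0.5, Var(X) = 0.25
E[D] = -2, Var(D) = 4
E[X²] = 0.25 + 0.5² = 0.5
E[D²] = 4 + (-2)² = 8
Var(Z) = 0.5*8 - (0.5*(-2))²
= 4 - 1 = 3

3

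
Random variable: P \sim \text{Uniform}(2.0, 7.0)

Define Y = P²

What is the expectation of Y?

Using E[X²] = Var(X) + (E[X])²:
E[P] = 4.5
Var(P) = (7 - 2)^2/12 = 2.0833333
E[P²] = 2.0833333 + 4.5² = 2.0833333 + 20.25 = 22.333333

22.333333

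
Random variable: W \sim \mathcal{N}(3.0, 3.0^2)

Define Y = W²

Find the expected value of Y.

E[W²] = Var(W) + (E[W])² = 9 + 9 = 18

18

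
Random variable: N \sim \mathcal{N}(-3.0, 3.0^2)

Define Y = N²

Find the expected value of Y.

E[N²] = Var(N) + (E[N])² = 9 + 9 = 18

18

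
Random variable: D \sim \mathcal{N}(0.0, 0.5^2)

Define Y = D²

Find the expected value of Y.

Using E[X²] = Var(X) + (E[X])²:
E[D] = 0
Var(D) = 0.5^2 = 0.25
E[D²] = 0.25 + 0² = 0.25 + 0 = 0.25

0.25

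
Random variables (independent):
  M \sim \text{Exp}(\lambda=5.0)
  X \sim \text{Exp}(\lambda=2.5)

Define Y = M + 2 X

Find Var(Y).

For independent RVs: Var(aX + bY) = a²Var(X) + b²Var(Y)
Var(M) = 0.04
Var(X) = 0.16
Var(Y) = 1²*0.04 + 2²*0.16
= 1*0.04 + 4*0.16 = 0.68

0.68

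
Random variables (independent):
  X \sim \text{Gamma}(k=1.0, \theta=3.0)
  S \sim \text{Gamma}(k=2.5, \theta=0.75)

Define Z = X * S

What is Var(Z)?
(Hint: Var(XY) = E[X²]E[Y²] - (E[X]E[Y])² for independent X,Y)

Var(XY) = E[X²]E[Y²] - (E[X]E[Y])²
E[X] = 3, Var(X) = 9
E[S] = 1.875, Var(S) = 1.40625
E[X²] = 9 + 3² = 18
E[S²] = 1.40625 + 1.875² = 4.921875
Var(Z) = 18*4.921875 - (3*1.875)²
= 88.59375 - 31.640625 = 56.953125

56.953125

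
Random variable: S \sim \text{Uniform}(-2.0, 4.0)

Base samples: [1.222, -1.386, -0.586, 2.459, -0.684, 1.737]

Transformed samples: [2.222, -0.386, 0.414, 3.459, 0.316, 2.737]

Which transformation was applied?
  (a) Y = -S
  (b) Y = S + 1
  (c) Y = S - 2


Checking option (b) Y = S + 1:
  S = 1.222 -> Y = 2.222 ✓
  S = -1.386 -> Y = -0.386 ✓
  S = -0.586 -> Y = 0.414 ✓
All samples match this transformation.

(b) S + 1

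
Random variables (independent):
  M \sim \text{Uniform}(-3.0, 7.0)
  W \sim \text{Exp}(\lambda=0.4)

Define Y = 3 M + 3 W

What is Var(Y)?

For independent RVs: Var(aX + bY) = a²Var(X) + b²Var(Y)
Var(M) = 8.3333333
Var(W) = 6.25
Var(Y) = 3²*8.3333333 + 3²*6.25
= 9*8.3333333 + 9*6.25 = 131.25

131.25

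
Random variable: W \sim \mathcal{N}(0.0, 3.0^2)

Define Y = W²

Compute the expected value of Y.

Using E[X²] = Var(X) + (E[X])²:
E[W] = 0
Var(W) = 3.0^2 = 9
E[W²] = 9 + 0² = 9 + 0 = 9

9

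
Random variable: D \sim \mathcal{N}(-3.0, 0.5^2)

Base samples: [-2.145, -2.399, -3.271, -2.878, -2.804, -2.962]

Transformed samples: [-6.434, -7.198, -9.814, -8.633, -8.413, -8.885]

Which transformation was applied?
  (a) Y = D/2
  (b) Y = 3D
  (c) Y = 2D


Checking option (b) Y = 3D:
  D = -2.145 -> Y = -6.434 ✓
  D = -2.399 -> Y = -7.198 ✓
  D = -3.271 -> Y = -9.814 ✓
All samples match this transformation.

(b) 3D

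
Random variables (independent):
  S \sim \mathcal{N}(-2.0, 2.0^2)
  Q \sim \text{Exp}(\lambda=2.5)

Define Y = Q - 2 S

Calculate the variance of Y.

For independent RVs: Var(aX + bY) = a²Var(X) + b²Var(Y)
Var(S) = 4
Var(Q) = 0.16
Var(Y) = (-2)²*4 + 1²*0.16
= 4*4 + 1*0.16 = 16.16

16.16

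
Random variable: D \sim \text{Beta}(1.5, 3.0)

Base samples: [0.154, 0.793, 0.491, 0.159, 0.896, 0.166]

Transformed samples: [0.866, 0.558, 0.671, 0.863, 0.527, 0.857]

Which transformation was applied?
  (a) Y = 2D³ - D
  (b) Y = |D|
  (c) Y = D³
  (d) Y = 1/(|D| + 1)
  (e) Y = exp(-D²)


Checking option (d) Y = 1/(|D| + 1):
  D = 0.154 -> Y = 0.866 ✓
  D = 0.793 -> Y = 0.558 ✓
  D = 0.491 -> Y = 0.671 ✓
All samples match this transformation.

(d) 1/(|D| + 1)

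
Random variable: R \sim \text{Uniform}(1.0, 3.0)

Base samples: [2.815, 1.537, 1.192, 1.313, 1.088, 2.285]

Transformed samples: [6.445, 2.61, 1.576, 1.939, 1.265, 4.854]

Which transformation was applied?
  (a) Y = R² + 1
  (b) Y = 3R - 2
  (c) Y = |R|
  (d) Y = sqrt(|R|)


Checking option (b) Y = 3R - 2:
  R = 2.815 -> Y = 6.445 ✓
  R = 1.537 -> Y = 2.61 ✓
  R = 1.192 -> Y = 1.576 ✓
All samples match this transformation.

(b) 3R - 2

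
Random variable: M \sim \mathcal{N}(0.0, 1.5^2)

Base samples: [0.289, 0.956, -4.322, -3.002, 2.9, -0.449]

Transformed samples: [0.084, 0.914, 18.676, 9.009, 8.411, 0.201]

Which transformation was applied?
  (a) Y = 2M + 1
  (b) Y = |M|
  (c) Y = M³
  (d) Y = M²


Checking option (d) Y = M²:
  M = 0.289 -> Y = 0.084 ✓
  M = 0.956 -> Y = 0.914 ✓
  M = -4.322 -> Y = 18.676 ✓
All samples match this transformation.

(d) M²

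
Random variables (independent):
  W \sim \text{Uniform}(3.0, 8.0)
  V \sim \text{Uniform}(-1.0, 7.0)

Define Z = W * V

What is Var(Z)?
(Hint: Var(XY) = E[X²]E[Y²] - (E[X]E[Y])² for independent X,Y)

Var(XY) = E[X²]E[Y²] - (E[X]E[Y])²
E[W] = 5.5, Var(W) = 2.0833333
E[V] = 3, Var(V) = 5.3333333
E[W²] = 2.0833333 + 5.5² = 32.333333
E[V²] = 5.3333333 + 3² = 14.333333
Var(Z) = 32.333333*14.333333 - (5.5*3)²
= 463.44444 - 272.25 = 191.19444

191.19444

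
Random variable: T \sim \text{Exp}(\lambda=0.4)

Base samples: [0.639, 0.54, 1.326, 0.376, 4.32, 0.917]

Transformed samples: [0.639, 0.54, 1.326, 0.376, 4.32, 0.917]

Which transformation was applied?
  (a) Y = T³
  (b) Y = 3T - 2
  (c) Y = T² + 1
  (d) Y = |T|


Checking option (d) Y = |T|:
  T = 0.639 -> Y = 0.639 ✓
  T = 0.54 -> Y = 0.54 ✓
  T = 1.326 -> Y = 1.326 ✓
All samples match this transformation.

(d) |T|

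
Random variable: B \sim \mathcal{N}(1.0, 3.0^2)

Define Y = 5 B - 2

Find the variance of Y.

For Y = aB + b: Var(Y) = a² * Var(B)
Var(B) = 3.0^2 = 9
Var(Y) = 5² * 9 = 25 * 9 = 225

225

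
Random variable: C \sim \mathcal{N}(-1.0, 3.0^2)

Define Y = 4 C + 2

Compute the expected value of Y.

For Y = 4C + 2:
E[Y] = 4 * E[C] + 2
E[C] = -1.0 = -1
E[Y] = 4 * (-1) + 2 = -2

-2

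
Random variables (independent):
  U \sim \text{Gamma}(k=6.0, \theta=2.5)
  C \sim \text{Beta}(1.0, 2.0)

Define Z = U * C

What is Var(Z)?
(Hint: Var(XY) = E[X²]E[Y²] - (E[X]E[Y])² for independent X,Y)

Var(XY) = E[X²]E[Y²] - (E[X]E[Y])²
E[U] = 15, Var(U) = 37.5
E[C] = 0.33333333, Var(C) = 0.055555556
E[U²] = 37.5 + 15² = 262.5
E[C²] = 0.055555556 + 0.33333333² = 0.16666667
Var(Z) = 262.5*0.16666667 - (15*0.33333333)²
= 43.75 - 25 = 18.75

18.75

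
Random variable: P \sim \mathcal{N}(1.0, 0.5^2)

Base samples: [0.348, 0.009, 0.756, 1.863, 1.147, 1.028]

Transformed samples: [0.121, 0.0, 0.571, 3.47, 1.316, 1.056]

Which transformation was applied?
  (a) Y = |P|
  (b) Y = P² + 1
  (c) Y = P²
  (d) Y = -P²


Checking option (c) Y = P²:
  P = 0.348 -> Y = 0.121 ✓
  P = 0.009 -> Y = 0.0 ✓
  P = 0.756 -> Y = 0.571 ✓
All samples match this transformation.

(c) P²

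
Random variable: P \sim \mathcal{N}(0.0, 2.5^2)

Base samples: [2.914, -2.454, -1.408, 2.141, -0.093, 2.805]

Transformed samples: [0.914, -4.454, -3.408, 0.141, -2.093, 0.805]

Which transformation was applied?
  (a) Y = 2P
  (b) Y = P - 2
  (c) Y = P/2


Checking option (b) Y = P - 2:
  P = 2.914 -> Y = 0.914 ✓
  P = -2.454 -> Y = -4.454 ✓
  P = -1.408 -> Y = -3.408 ✓
All samples match this transformation.

(b) P - 2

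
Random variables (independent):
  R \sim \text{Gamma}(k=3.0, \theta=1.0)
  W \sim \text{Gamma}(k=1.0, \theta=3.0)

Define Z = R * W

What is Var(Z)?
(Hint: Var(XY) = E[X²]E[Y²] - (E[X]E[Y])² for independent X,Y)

Var(XY) = E[X²]E[Y²] - (E[X]E[Y])²
E[R] = 3, Var(R) = 3
E[W] = 3, Var(W) = 9
E[R²] = 3 + 3² = 12
E[W²] = 9 + 3² = 18
Var(Z) = 12*18 - (3*3)²
= 216 - 81 = 135

135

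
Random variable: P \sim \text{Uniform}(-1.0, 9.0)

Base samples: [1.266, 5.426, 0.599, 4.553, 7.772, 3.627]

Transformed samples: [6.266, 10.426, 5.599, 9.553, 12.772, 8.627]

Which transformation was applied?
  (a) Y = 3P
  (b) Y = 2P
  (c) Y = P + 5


Checking option (c) Y = P + 5:
  P = 1.266 -> Y = 6.266 ✓
  P = 5.426 -> Y = 10.426 ✓
  P = 0.599 -> Y = 5.599 ✓
All samples match this transformation.

(c) P + 5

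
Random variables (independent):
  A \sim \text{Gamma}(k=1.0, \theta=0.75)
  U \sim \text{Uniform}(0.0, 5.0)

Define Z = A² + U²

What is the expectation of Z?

E[Z] = E[A²] + E[U²]
E[A²] = Var(A) + E[A]² = 0.5625 + 0.5625 = 1.125
E[U²] = Var(U) + E[U]² = 2.0833333 + 6.25 = 8.3333333
E[Z] = 1.125 + 8.3333333 = 9.4583333

9.4583333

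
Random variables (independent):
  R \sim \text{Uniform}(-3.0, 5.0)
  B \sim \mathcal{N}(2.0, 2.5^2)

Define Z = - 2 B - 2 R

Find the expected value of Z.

E[Z] = -2*E[R] - 2*E[B]
E[R] = 1
E[B] = 2
E[Z] = -2*1 - 2*2 = -6

-6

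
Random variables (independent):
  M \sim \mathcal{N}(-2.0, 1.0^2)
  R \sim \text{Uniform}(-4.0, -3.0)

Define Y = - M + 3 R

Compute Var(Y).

For independent RVs: Var(aX + bY) = a²Var(X) + b²Var(Y)
Var(M) = 1
Var(R) = 0.083333333
Var(Y) = (-1)²*1 + 3²*0.083333333
= 1*1 + 9*0.083333333 = 1.75

1.75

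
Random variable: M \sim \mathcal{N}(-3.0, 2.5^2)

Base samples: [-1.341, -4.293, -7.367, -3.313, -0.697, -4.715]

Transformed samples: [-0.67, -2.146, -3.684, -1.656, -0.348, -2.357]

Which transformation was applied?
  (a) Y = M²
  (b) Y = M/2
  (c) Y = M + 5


Checking option (b) Y = M/2:
  M = -1.341 -> Y = -0.67 ✓
  M = -4.293 -> Y = -2.146 ✓
  M = -7.367 -> Y = -3.684 ✓
All samples match this transformation.

(b) M/2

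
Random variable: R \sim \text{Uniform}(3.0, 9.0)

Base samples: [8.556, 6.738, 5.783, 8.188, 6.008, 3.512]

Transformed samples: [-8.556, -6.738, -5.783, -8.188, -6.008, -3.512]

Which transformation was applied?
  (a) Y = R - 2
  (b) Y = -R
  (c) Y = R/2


Checking option (b) Y = -R:
  R = 8.556 -> Y = -8.556 ✓
  R = 6.738 -> Y = -6.738 ✓
  R = 5.783 -> Y = -5.783 ✓
All samples match this transformation.

(b) -R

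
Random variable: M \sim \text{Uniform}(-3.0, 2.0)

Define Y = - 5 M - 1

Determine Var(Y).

For Y = aM + b: Var(Y) = a² * Var(M)
Var(M) = (2 + 3)^2/12 = 2.0833333
Var(Y) = (-5)² * 2.0833333 = 25 * 2.0833333 = 52.083333

52.083333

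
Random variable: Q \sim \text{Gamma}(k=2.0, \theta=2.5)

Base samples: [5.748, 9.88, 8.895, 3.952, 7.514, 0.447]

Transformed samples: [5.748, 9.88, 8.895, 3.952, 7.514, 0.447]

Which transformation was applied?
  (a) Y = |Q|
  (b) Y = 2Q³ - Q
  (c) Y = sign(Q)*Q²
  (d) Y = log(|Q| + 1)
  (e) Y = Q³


Checking option (a) Y = |Q|:
  Q = 5.748 -> Y = 5.748 ✓
  Q = 9.88 -> Y = 9.88 ✓
  Q = 8.895 -> Y = 8.895 ✓
All samples match this transformation.

(a) |Q|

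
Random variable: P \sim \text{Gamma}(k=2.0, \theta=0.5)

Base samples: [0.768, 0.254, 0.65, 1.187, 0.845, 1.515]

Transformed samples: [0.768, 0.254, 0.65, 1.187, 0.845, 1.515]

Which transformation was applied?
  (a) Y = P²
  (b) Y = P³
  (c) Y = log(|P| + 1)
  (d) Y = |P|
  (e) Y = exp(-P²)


Checking option (d) Y = |P|:
  P = 0.768 -> Y = 0.768 ✓
  P = 0.254 -> Y = 0.254 ✓
  P = 0.65 -> Y = 0.65 ✓
All samples match this transformation.

(d) |P|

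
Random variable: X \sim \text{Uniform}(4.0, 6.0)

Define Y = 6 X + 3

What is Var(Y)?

For Y = aX + b: Var(Y) = a² * Var(X)
Var(X) = (6 - 4)^2/12 = 0.33333333
Var(Y) = 6² * 0.33333333 = 36 * 0.33333333 = 12

12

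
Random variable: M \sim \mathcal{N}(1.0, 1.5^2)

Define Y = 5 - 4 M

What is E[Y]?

For Y = -4M + 5:
E[Y] = -4 * E[M] + 5
E[M] = 1.0 = 1
E[Y] = -4 * 1 + 5 = 1

1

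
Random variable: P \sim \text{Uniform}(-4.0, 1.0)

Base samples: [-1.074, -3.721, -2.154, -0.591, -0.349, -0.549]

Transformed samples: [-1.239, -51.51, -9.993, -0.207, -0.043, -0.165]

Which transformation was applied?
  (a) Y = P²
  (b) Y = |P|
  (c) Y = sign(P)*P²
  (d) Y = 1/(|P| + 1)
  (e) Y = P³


Checking option (e) Y = P³:
  P = -1.074 -> Y = -1.239 ✓
  P = -3.721 -> Y = -51.51 ✓
  P = -2.154 -> Y = -9.993 ✓
All samples match this transformation.

(e) P³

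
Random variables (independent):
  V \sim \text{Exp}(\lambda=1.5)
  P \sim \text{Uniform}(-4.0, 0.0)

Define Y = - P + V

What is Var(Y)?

For independent RVs: Var(aX + bY) = a²Var(X) + b²Var(Y)
Var(V) = 0.44444444
Var(P) = 1.3333333
Var(Y) = 1²*0.44444444 + (-1)²*1.3333333
= 1*0.44444444 + 1*1.3333333 = 1.7777778

1.7777778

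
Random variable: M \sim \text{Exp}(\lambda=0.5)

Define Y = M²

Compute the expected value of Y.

E[M²] = Var(M) + (E[M])² = 4 + 4 = 8

8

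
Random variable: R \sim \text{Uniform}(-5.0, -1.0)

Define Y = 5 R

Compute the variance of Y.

For Y = aR + b: Var(Y) = a² * Var(R)
Var(R) = (-1 + 5)^2/12 = 1.3333333
Var(Y) = 5² * 1.3333333 = 25 * 1.3333333 = 33.333333

33.333333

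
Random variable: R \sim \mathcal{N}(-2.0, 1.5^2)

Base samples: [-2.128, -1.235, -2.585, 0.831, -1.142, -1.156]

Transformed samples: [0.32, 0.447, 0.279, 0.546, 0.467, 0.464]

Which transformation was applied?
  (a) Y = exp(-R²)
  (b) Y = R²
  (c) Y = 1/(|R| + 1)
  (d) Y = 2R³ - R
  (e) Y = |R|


Checking option (c) Y = 1/(|R| + 1):
  R = -2.128 -> Y = 0.32 ✓
  R = -1.235 -> Y = 0.447 ✓
  R = -2.585 -> Y = 0.279 ✓
All samples match this transformation.

(c) 1/(|R| + 1)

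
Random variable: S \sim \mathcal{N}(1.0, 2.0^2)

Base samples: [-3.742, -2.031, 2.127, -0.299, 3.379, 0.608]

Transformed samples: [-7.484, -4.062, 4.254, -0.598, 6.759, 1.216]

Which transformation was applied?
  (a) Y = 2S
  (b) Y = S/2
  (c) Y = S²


Checking option (a) Y = 2S:
  S = -3.742 -> Y = -7.484 ✓
  S = -2.031 -> Y = -4.062 ✓
  S = 2.127 -> Y = 4.254 ✓
All samples match this transformation.

(a) 2S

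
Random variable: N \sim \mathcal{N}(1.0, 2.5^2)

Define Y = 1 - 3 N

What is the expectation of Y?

For Y = -3N + 1:
E[Y] = -3 * E[N] + 1
E[N] = 1.0 = 1
E[Y] = -3 * 1 + 1 = -2

-2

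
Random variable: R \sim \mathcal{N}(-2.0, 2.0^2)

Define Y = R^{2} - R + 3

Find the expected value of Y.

E[Y] = 1*E[R²] - 1*E[R] + 3
E[R] = -2
E[R²] = Var(R) + (E[R])² = 4 + 4 = 8
E[Y] = 1*8 - 1*(-2) + 3 = 13

13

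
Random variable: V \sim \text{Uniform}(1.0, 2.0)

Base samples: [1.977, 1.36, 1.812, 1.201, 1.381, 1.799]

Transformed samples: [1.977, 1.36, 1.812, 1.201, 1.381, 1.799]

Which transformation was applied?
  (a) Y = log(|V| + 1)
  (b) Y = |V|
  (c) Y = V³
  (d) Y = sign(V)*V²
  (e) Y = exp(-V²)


Checking option (b) Y = |V|:
  V = 1.977 -> Y = 1.977 ✓
  V = 1.36 -> Y = 1.36 ✓
  V = 1.812 -> Y = 1.812 ✓
All samples match this transformation.

(b) |V|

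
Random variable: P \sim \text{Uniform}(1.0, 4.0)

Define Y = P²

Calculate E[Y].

Using E[X²] = Var(X) + (E[X])²:
E[P] = 2.5
Var(P) = (4 - 1)^2/12 = 0.75
E[P²] = 0.75 + 2.5² = 0.75 + 6.25 = 7

7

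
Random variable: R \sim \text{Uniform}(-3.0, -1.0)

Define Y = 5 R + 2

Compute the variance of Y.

For Y = aR + b: Var(Y) = a² * Var(R)
Var(R) = (-1 + 3)^2/12 = 0.33333333
Var(Y) = 5² * 0.33333333 = 25 * 0.33333333 = 8.3333333

8.3333333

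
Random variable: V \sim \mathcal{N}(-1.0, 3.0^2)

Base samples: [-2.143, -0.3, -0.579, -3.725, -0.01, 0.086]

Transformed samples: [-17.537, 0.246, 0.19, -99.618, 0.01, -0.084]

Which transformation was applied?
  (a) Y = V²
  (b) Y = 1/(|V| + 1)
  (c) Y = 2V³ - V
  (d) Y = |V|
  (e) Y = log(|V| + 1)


Checking option (c) Y = 2V³ - V:
  V = -2.143 -> Y = -17.537 ✓
  V = -0.3 -> Y = 0.246 ✓
  V = -0.579 -> Y = 0.19 ✓
All samples match this transformation.

(c) 2V³ - V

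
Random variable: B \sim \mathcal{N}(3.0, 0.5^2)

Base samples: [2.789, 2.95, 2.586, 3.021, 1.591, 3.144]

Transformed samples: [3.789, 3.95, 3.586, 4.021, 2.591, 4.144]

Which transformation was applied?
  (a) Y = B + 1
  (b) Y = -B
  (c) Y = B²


Checking option (a) Y = B + 1:
  B = 2.789 -> Y = 3.789 ✓
  B = 2.95 -> Y = 3.95 ✓
  B = 2.586 -> Y = 3.586 ✓
All samples match this transformation.

(a) B + 1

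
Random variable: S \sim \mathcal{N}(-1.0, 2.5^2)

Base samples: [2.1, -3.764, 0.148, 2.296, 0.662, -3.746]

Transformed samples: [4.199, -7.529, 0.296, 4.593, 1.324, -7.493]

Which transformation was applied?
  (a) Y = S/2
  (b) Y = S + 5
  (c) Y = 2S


Checking option (c) Y = 2S:
  S = 2.1 -> Y = 4.199 ✓
  S = -3.764 -> Y = -7.529 ✓
  S = 0.148 -> Y = 0.296 ✓
All samples match this transformation.

(c) 2S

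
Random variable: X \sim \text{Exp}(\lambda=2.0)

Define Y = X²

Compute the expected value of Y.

Using E[X²] = Var(X) + (E[X])²:
E[X] = 0.5
Var(X) = 1/2.0^2 = 0.25
E[X²] = 0.25 + 0.5² = 0.25 + 0.25 = 0.5

0.5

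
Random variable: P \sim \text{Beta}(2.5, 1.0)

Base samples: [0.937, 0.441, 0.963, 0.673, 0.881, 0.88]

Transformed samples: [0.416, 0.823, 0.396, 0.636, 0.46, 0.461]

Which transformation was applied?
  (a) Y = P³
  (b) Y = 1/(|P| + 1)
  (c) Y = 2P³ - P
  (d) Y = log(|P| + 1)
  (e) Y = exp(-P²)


Checking option (e) Y = exp(-P²):
  P = 0.937 -> Y = 0.416 ✓
  P = 0.441 -> Y = 0.823 ✓
  P = 0.963 -> Y = 0.396 ✓
All samples match this transformation.

(e) exp(-P²)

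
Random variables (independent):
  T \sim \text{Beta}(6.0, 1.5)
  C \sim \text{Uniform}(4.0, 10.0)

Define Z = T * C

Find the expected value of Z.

For independent RVs: E[XY] = E[X]*E[Y]
E[T] = 0.8
E[C] = 7
E[Z] = 0.8 * 7 = 5.6

5.6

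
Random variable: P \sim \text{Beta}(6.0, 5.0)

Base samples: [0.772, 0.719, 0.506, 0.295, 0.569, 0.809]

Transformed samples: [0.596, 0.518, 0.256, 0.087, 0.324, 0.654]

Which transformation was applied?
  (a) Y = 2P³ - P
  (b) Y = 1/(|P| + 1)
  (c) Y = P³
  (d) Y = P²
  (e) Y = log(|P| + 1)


Checking option (d) Y = P²:
  P = 0.772 -> Y = 0.596 ✓
  P = 0.719 -> Y = 0.518 ✓
  P = 0.506 -> Y = 0.256 ✓
All samples match this transformation.

(d) P²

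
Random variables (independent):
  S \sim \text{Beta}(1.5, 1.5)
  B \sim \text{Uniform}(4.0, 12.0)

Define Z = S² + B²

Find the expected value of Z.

E[Z] = E[S²] + E[B²]
E[S²] = Var(S) + E[S]² = 0.0625 + 0.25 = 0.3125
E[B²] = Var(B) + E[B]² = 5.3333333 + 64 = 69.333333
E[Z] = 0.3125 + 69.333333 = 69.645833

69.645833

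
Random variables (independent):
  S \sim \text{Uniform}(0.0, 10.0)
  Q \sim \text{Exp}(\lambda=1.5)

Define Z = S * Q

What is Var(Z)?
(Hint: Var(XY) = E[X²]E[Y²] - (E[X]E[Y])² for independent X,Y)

Var(XY) = E[X²]E[Y²] - (E[X]E[Y])²
E[S] = 5, Var(S) = 8.3333333
E[Q] = 0.66666667, Var(Q) = 0.44444444
E[S²] = 8.3333333 + 5² = 33.333333
E[Q²] = 0.44444444 + 0.66666667² = 0.88888889
Var(Z) = 33.333333*0.88888889 - (5*0.66666667)²
= 29.62963 - 11.111111 = 18.518519

18.518519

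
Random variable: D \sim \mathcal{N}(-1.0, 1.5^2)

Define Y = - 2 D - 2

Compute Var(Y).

For Y = aD + b: Var(Y) = a² * Var(D)
Var(D) = 1.5^2 = 2.25
Var(Y) = (-2)² * 2.25 = 4 * 2.25 = 9

9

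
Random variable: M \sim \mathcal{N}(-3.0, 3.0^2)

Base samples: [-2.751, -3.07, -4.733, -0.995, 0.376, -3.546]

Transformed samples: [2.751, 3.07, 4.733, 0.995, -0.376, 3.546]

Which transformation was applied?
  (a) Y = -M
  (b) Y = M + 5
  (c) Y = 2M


Checking option (a) Y = -M:
  M = -2.751 -> Y = 2.751 ✓
  M = -3.07 -> Y = 3.07 ✓
  M = -4.733 -> Y = 4.733 ✓
All samples match this transformation.

(a) -M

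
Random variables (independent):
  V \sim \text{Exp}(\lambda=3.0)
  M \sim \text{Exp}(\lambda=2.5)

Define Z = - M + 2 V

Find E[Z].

E[Z] = 2*E[V] - 1*E[M]
E[V] = 0.33333333
E[M] = 0.4
E[Z] = 2*0.33333333 - 1*0.4 = 0.26666667

0.26666667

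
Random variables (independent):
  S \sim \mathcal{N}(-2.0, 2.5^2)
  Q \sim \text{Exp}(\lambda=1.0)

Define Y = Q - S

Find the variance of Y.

For independent RVs: Var(aX + bY) = a²Var(X) + b²Var(Y)
Var(S) = 6.25
Var(Q) = 1
Var(Y) = (-1)²*6.25 + 1²*1
= 1*6.25 + 1*1 = 7.25

7.25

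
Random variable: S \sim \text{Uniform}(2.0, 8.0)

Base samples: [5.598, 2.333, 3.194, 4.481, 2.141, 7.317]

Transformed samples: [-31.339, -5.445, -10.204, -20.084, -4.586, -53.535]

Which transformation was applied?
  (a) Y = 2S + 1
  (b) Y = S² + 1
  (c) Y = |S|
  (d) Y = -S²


Checking option (d) Y = -S²:
  S = 5.598 -> Y = -31.339 ✓
  S = 2.333 -> Y = -5.445 ✓
  S = 3.194 -> Y = -10.204 ✓
All samples match this transformation.

(d) -S²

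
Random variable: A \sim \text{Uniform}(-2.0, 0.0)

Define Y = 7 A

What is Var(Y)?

For Y = aA + b: Var(Y) = a² * Var(A)
Var(A) = (0 + 2)^2/12 = 0.33333333
Var(Y) = 7² * 0.33333333 = 49 * 0.33333333 = 16.333333

16.333333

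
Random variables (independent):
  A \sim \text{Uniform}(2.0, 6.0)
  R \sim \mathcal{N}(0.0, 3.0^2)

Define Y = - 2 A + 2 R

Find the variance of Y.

For independent RVs: Var(aX + bY) = a²Var(X) + b²Var(Y)
Var(A) = 1.3333333
Var(R) = 9
Var(Y) = (-2)²*1.3333333 + 2²*9
= 4*1.3333333 + 4*9 = 41.333333

41.333333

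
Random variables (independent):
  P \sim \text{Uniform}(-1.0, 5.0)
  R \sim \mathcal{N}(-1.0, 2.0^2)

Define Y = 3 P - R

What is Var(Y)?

For independent RVs: Var(aX + bY) = a²Var(X) + b²Var(Y)
Var(P) = 3
Var(R) = 4
Var(Y) = 3²*3 + (-1)²*4
= 9*3 + 1*4 = 31

31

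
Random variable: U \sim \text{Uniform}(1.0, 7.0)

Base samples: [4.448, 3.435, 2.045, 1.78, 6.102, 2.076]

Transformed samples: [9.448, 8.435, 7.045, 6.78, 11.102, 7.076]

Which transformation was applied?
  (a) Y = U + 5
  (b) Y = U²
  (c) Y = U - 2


Checking option (a) Y = U + 5:
  U = 4.448 -> Y = 9.448 ✓
  U = 3.435 -> Y = 8.435 ✓
  U = 2.045 -> Y = 7.045 ✓
All samples match this transformation.

(a) U + 5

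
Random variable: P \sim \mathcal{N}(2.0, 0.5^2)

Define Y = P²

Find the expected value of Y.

Using E[X²] = Var(X) + (E[X])²:
E[P] = 2
Var(P) = 0.5^2 = 0.25
E[P²] = 0.25 + 2² = 0.25 + 4 = 4.25

4.25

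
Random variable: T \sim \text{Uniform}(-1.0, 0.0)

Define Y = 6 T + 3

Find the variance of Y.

For Y = aT + b: Var(Y) = a² * Var(T)
Var(T) = (0 + 1)^2/12 = 0.083333333
Var(Y) = 6² * 0.083333333 = 36 * 0.083333333 = 3

3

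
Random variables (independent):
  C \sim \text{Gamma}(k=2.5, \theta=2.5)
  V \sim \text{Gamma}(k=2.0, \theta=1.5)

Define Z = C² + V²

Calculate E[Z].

E[Z] = E[C²] + E[V²]
E[C²] = Var(C) + E[C]² = 15.625 + 39.0625 = 54.6875
E[V²] = Var(V) + E[V]² = 4.5 + 9 = 13.5
E[Z] = 54.6875 + 13.5 = 68.1875

68.1875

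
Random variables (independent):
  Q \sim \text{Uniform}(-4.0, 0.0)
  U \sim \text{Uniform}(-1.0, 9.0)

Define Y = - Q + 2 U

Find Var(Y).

For independent RVs: Var(aX + bY) = a²Var(X) + b²Var(Y)
Var(Q) = 1.3333333
Var(U) = 8.3333333
Var(Y) = (-1)²*1.3333333 + 2²*8.3333333
= 1*1.3333333 + 4*8.3333333 = 34.666667

34.666667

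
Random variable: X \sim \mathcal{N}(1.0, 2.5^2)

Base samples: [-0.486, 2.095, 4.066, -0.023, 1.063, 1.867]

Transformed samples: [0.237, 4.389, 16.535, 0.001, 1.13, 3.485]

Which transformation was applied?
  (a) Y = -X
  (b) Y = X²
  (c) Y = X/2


Checking option (b) Y = X²:
  X = -0.486 -> Y = 0.237 ✓
  X = 2.095 -> Y = 4.389 ✓
  X = 4.066 -> Y = 16.535 ✓
All samples match this transformation.

(b) X²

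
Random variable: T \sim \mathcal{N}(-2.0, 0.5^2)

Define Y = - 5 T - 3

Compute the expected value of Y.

For Y = -5T - 3:
E[Y] = -5 * E[T] - 3
E[T] = -2.0 = -2
E[Y] = -5 * (-2) - 3 = 7

7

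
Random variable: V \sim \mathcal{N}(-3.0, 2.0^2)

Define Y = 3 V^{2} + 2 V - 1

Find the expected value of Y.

E[Y] = 3*E[V²] + 2*E[V] - 1
E[V] = -3
E[V²] = Var(V) + (E[V])² = 4 + 9 = 13
E[Y] = 3*13 + 2*(-3) - 1 = 32

32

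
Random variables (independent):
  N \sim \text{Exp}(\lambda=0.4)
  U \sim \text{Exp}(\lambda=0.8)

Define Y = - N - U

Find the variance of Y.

For independent RVs: Var(aX + bY) = a²Var(X) + b²Var(Y)
Var(N) = 6.25
Var(U) = 1.5625
Var(Y) = (-1)²*6.25 + (-1)²*1.5625
= 1*6.25 + 1*1.5625 = 7.8125

7.8125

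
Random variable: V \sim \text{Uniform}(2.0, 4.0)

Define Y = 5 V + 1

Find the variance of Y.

For Y = aV + b: Var(Y) = a² * Var(V)
Var(V) = (4 - 2)^2/12 = 0.33333333
Var(Y) = 5² * 0.33333333 = 25 * 0.33333333 = 8.3333333

8.3333333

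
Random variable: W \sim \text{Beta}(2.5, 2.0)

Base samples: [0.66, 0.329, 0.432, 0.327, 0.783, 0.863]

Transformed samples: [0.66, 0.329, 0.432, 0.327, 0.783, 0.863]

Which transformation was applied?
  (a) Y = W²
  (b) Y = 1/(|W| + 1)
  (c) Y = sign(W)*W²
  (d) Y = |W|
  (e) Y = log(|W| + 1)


Checking option (d) Y = |W|:
  W = 0.66 -> Y = 0.66 ✓
  W = 0.329 -> Y = 0.329 ✓
  W = 0.432 -> Y = 0.432 ✓
All samples match this transformation.

(d) |W|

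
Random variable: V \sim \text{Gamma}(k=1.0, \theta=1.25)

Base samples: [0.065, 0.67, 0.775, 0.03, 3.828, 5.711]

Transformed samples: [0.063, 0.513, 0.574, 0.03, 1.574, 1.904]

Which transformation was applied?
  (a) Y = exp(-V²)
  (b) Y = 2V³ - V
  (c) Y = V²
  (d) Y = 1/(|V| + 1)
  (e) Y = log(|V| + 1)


Checking option (e) Y = log(|V| + 1):
  V = 0.065 -> Y = 0.063 ✓
  V = 0.67 -> Y = 0.513 ✓
  V = 0.775 -> Y = 0.574 ✓
All samples match this transformation.

(e) log(|V| + 1)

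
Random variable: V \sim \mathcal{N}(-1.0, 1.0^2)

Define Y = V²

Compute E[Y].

E[V²] = Var(V) + (E[V])² = 1 + 1 = 2

2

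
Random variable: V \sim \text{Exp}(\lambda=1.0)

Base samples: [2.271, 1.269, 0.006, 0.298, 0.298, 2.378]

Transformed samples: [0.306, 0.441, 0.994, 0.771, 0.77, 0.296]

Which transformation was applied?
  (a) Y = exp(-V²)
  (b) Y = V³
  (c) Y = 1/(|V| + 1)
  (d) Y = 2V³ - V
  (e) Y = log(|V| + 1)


Checking option (c) Y = 1/(|V| + 1):
  V = 2.271 -> Y = 0.306 ✓
  V = 1.269 -> Y = 0.441 ✓
  V = 0.006 -> Y = 0.994 ✓
All samples match this transformation.

(c) 1/(|V| + 1)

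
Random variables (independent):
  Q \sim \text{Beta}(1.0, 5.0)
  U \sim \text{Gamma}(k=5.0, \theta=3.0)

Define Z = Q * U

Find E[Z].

For independent RVs: E[XY] = E[X]*E[Y]
E[Q] = 0.16666667
E[U] = 15
E[Z] = 0.16666667 * 15 = 2.5

2.5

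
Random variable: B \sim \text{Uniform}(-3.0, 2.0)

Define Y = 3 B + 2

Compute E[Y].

For Y = 3B + 2:
E[Y] = 3 * E[B] + 2
E[B] = (-3 + 2)/2 = -0.5
E[Y] = 3 * (-0.5) + 2 = 0.5

0.5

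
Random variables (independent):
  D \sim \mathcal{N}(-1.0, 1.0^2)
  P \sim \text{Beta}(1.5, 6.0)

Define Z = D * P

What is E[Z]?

For independent RVs: E[XY] = E[X]*E[Y]
E[D] = -1
E[P] = 0.2
E[Z] = -1 * 0.2 = -0.2

-0.2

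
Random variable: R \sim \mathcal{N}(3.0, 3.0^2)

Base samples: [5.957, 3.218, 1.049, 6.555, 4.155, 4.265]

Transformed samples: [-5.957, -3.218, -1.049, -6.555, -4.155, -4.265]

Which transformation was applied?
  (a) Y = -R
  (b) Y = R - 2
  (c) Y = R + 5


Checking option (a) Y = -R:
  R = 5.957 -> Y = -5.957 ✓
  R = 3.218 -> Y = -3.218 ✓
  R = 1.049 -> Y = -1.049 ✓
All samples match this transformation.

(a) -R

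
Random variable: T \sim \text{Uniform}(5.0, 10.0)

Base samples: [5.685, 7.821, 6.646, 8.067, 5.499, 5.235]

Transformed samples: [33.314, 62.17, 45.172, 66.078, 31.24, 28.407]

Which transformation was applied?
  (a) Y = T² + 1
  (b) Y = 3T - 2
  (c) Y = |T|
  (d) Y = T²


Checking option (a) Y = T² + 1:
  T = 5.685 -> Y = 33.314 ✓
  T = 7.821 -> Y = 62.17 ✓
  T = 6.646 -> Y = 45.172 ✓
All samples match this transformation.

(a) T² + 1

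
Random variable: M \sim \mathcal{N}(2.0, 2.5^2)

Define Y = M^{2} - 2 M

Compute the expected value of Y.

E[Y] = 1*E[M²] - 2*E[M]
E[M] = 2
E[M²] = Var(M) + (E[M])² = 6.25 + 4 = 10.25
E[Y] = 1*10.25 - 2*2 = 6.25

6.25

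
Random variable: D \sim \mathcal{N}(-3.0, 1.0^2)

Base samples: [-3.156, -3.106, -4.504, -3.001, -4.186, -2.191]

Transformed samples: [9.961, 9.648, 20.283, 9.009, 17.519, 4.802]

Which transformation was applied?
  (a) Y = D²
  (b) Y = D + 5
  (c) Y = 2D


Checking option (a) Y = D²:
  D = -3.156 -> Y = 9.961 ✓
  D = -3.106 -> Y = 9.648 ✓
  D = -4.504 -> Y = 20.283 ✓
All samples match this transformation.

(a) D²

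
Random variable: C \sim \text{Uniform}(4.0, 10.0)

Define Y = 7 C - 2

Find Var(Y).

For Y = aC + b: Var(Y) = a² * Var(C)
Var(C) = (10 - 4)^2/12 = 3
Var(Y) = 7² * 3 = 49 * 3 = 147

147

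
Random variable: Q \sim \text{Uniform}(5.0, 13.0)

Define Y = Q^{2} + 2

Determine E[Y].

E[Y] = 1*E[Q²] + 2
E[Q] = 9
E[Q²] = Var(Q) + (E[Q])² = 5.3333333 + 81 = 86.333333
E[Y] = 1*86.333333 + 2 = 88.333333

88.333333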